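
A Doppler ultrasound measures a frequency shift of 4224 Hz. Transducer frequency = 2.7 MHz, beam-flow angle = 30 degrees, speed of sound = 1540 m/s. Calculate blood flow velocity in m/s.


v = fd * c / (2 * f0 * cos(theta))
v = 4224 * 1540 / (2 * 2.7000e+06 * cos(30))
v = 1.391 m/s


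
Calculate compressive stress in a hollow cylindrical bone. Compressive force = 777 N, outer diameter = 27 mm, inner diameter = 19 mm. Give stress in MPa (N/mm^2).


A = pi*(r_o^2 - r_i^2)
r_o = 13.5 mm, r_i = 9.5 mm
A = 289.027 mm^2
sigma = F/A = 777 / 289.027
sigma = 2.688 MPa


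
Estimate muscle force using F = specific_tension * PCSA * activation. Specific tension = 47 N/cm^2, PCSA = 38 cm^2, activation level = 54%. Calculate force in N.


F = sigma * PCSA * activation
F = 47 * 38 * 0.54
F = 964.4 N


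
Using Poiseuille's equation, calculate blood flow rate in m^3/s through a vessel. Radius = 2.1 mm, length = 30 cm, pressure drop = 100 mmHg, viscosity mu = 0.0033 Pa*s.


Q = pi*r^4*dP / (8*mu*L)
r = 0.0021 m, L = 0.3 m
dP = 100 mmHg = 13332.2 Pa
Q = 1.0285e-04 m^3/s


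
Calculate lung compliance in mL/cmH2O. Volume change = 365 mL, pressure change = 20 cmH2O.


C = dV / dP
C = 365 / 20
C = 18.25 mL/cmH2O


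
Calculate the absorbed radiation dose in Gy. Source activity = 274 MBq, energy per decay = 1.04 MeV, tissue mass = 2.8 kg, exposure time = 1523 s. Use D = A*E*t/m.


A = 274 MBq = 2.7400e+08 Bq
E = 1.04 MeV = 1.66608e-13 J
D = A*E*t/m = 2.7400e+08*1.66608e-13*1523/2.8
D = 0.02483 Gy


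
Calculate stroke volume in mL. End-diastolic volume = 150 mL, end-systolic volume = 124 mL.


SV = EDV - ESV
SV = 150 - 124
SV = 26 mL


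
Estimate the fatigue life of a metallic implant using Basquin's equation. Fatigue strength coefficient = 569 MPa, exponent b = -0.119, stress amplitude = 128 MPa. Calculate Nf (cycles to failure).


sigma_a = sigma_f' * (2Nf)^b
2Nf = (sigma_a/sigma_f')^(1/b)
2Nf = (128/569)^(1/-0.119)
2Nf = 278328.14
Nf = 1.392e+05


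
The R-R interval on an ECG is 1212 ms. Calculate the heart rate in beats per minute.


HR = 60 / RR_interval(s)
RR = 1212 ms = 1.212 s
HR = 60 / 1.212 = 49.5 bpm


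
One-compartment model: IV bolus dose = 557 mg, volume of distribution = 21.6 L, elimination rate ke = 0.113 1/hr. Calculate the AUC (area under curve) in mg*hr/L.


C0 = Dose/Vd = 557/21.6 = 25.787 mg/L
AUC = C0/ke = 25.787/0.113
AUC = 228.2 mg*hr/L


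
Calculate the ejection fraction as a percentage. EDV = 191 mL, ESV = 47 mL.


SV = EDV - ESV = 191 - 47 = 144 mL
EF = SV/EDV * 100 = 144/191 * 100
EF = 75.39%


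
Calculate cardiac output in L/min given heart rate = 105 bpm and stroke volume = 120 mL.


CO = HR * SV
CO = 105 * 120 / 1000
CO = 12.6 L/min


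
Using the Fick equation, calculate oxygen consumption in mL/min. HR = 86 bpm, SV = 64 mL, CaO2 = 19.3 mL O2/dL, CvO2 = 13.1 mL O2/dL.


CO = HR*SV = 86*64/1000 = 5.504 L/min
a-v O2 diff = 19.3 - 13.1 = 6.2 mL/dL
VO2 = CO * (CaO2-CvO2) * 10 dL/L
VO2 = 5.504 * 6.2 * 10
VO2 = 341.2 mL/min


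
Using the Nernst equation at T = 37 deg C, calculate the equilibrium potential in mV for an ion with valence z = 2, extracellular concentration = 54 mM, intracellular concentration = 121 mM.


E = (RT/(zF)) * ln(C_out/C_in)
T = 37 + 273.15 = 310.15 K
E = (8.314 * 310.15 / (2 * 96485)) * ln(54/121)
E = -10.78 mV


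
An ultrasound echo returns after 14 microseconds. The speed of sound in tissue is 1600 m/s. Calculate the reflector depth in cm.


depth = c * t / 2
t = 14 us = 1.4000e-05 s
depth = 1600 * 1.4000e-05 / 2
depth = 0.0112 m = 1.12 cm


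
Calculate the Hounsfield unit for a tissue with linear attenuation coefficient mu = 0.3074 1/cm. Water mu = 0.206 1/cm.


HU = ((mu_tissue - mu_water) / mu_water) * 1000
HU = ((0.3074 - 0.206) / 0.206) * 1000
HU = 492.2


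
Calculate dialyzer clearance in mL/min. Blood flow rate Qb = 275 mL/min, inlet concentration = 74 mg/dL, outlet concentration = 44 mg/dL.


K = Qb * (Cb_in - Cb_out) / Cb_in
K = 275 * (74 - 44) / 74
K = 111.5 mL/min


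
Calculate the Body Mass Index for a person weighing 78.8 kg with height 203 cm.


BMI = weight / height^2
height = 203 cm = 2.03 m
BMI = 78.8 / 2.03^2
BMI = 19.12 kg/m^2


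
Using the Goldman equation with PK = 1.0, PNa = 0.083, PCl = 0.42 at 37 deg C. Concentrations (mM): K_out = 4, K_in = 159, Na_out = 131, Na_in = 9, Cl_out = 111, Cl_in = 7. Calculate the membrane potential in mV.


Vm = (RT/F)*ln((PK*Ko + PNa*Nao + PCl*Cli)/(PK*Ki + PNa*Nai + PCl*Clo))
Numer = 17.813, Denom = 206.367
Vm = -65.47 mV


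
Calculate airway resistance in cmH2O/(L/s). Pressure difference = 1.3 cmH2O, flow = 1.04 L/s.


R = dP / flow
R = 1.3 / 1.04
R = 1.25 cmH2O/(L/s)


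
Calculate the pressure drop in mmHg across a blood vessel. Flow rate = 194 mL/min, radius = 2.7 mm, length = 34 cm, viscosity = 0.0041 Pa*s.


dP = 8*mu*L*Q / (pi*r^4)
Q = 194 mL/min = 3.23333e-06 m^3/s
dP = 215.972 Pa = 215.972 / 133.322 mmHg = 1.62 mmHg


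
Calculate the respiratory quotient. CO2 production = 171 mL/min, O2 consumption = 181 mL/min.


RQ = VCO2 / VO2
RQ = 171 / 181
RQ = 0.9448


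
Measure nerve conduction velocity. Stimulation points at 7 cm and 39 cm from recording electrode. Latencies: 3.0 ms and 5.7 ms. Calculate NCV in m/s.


Distance = (39 - 7) / 100 = 0.32 m
dt = (5.7 - 3.0) / 1000 = 0.0027 s
NCV = dist / dt = 118.5 m/s


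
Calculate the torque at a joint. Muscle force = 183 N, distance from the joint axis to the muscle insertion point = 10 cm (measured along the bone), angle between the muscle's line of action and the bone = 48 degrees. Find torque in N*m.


Torque = F * d * sin(theta)   (moment arm = d*sin(theta))
d = 10 cm = 0.1 m
Torque = 183 * 0.1 * sin(48)
Torque = 13.6 N*m


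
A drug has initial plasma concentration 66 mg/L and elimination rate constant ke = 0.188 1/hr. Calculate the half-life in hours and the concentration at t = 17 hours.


t_half = ln(2) / ke = 0.693147 / 0.188 = 3.687 hr
C(t) = C0 * exp(-ke*t) = 66 * exp(-0.188*17)
C(17) = 2.701 mg/L


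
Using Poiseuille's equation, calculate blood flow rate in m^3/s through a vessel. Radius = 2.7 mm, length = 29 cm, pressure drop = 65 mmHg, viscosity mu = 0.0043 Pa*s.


Q = pi*r^4*dP / (8*mu*L)
r = 0.0027 m, L = 0.29 m
dP = 65 mmHg = 8665.93 Pa
Q = 1.4503e-04 m^3/s


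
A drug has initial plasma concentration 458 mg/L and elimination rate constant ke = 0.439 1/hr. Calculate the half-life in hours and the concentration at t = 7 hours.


t_half = ln(2) / ke = 0.693147 / 0.439 = 1.579 hr
C(t) = C0 * exp(-ke*t) = 458 * exp(-0.439*7)
C(7) = 21.2 mg/L


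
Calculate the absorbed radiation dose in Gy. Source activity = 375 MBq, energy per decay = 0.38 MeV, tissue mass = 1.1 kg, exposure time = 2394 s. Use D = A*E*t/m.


A = 375 MBq = 3.7500e+08 Bq
E = 0.38 MeV = 6.0876e-14 J
D = A*E*t/m = 3.7500e+08*6.0876e-14*2394/1.1
D = 0.04968 Gy


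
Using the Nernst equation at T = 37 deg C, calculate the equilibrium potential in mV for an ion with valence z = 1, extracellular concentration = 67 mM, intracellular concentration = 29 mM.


E = (RT/(zF)) * ln(C_out/C_in)
T = 37 + 273.15 = 310.15 K
E = (8.314 * 310.15 / (1 * 96485)) * ln(67/29)
E = 22.38 mV


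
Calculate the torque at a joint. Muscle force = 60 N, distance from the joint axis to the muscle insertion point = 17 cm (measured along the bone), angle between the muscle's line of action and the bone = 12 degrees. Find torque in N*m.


Torque = F * d * sin(theta)   (moment arm = d*sin(theta))
d = 17 cm = 0.17 m
Torque = 60 * 0.17 * sin(12)
Torque = 2.121 N*m


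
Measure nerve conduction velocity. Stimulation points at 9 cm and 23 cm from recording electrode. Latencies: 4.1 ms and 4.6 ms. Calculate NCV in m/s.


Distance = (23 - 9) / 100 = 0.14 m
dt = (4.6 - 4.1) / 1000 = 5.0000e-04 s
NCV = dist / dt = 280 m/s


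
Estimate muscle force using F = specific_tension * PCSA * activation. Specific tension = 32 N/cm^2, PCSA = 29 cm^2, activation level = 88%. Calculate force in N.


F = sigma * PCSA * activation
F = 32 * 29 * 0.88
F = 816.6 N


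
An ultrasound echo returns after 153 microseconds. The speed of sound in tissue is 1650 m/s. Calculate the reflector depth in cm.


depth = c * t / 2
t = 153 us = 1.5300e-04 s
depth = 1650 * 1.5300e-04 / 2
depth = 0.126225 m = 12.6225 cm


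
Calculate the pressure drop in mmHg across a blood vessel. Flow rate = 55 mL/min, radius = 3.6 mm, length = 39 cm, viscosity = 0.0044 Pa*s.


dP = 8*mu*L*Q / (pi*r^4)
Q = 55 mL/min = 9.16667e-07 m^3/s
dP = 23.8484 Pa = 23.8484 / 133.322 mmHg = 0.1789 mmHg


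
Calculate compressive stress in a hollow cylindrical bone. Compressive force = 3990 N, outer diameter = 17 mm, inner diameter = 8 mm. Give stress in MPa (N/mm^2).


A = pi*(r_o^2 - r_i^2)
r_o = 8.5 mm, r_i = 4 mm
A = 176.715 mm^2
sigma = F/A = 3990 / 176.715
sigma = 22.58 MPa


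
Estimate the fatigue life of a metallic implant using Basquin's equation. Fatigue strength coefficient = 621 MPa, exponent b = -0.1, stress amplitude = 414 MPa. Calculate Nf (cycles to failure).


sigma_a = sigma_f' * (2Nf)^b
2Nf = (sigma_a/sigma_f')^(1/b)
2Nf = (414/621)^(1/-0.1)
2Nf = 57.665039
Nf = 28.83


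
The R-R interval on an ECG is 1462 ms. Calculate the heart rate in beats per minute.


HR = 60 / RR_interval(s)
RR = 1462 ms = 1.462 s
HR = 60 / 1.462 = 41.04 bpm


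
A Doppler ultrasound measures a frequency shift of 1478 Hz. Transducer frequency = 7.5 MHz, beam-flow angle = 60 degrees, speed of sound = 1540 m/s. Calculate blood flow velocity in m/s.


v = fd * c / (2 * f0 * cos(theta))
v = 1478 * 1540 / (2 * 7.5000e+06 * cos(60))
v = 0.3035 m/s


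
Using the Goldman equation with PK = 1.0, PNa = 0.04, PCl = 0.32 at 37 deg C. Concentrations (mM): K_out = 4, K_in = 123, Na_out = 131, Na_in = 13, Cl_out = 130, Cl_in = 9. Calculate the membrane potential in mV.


Vm = (RT/F)*ln((PK*Ko + PNa*Nao + PCl*Cli)/(PK*Ki + PNa*Nai + PCl*Clo))
Numer = 12.12, Denom = 165.12
Vm = -69.8 mV


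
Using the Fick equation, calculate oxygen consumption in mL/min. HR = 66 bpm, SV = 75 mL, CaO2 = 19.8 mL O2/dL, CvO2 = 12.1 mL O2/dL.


CO = HR*SV = 66*75/1000 = 4.95 L/min
a-v O2 diff = 19.8 - 12.1 = 7.7 mL/dL
VO2 = CO * (CaO2-CvO2) * 10 dL/L
VO2 = 4.95 * 7.7 * 10
VO2 = 381.2 mL/min


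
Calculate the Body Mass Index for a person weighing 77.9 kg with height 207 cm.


BMI = weight / height^2
height = 207 cm = 2.07 m
BMI = 77.9 / 2.07^2
BMI = 18.18 kg/m^2


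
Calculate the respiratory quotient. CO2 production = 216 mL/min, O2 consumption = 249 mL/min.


RQ = VCO2 / VO2
RQ = 216 / 249
RQ = 0.8675


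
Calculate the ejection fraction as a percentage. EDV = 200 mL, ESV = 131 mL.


SV = EDV - ESV = 200 - 131 = 69 mL
EF = SV/EDV * 100 = 69/200 * 100
EF = 34.5%


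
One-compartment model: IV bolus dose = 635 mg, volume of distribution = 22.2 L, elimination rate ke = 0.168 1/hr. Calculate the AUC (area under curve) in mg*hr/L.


C0 = Dose/Vd = 635/22.2 = 28.6036 mg/L
AUC = C0/ke = 28.6036/0.168
AUC = 170.3 mg*hr/L


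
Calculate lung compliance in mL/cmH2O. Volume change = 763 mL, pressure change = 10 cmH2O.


C = dV / dP
C = 763 / 10
C = 76.3 mL/cmH2O


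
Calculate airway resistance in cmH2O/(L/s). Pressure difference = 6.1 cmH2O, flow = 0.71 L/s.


R = dP / flow
R = 6.1 / 0.71
R = 8.592 cmH2O/(L/s)


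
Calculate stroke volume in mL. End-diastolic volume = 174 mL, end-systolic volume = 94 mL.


SV = EDV - ESV
SV = 174 - 94
SV = 80 mL


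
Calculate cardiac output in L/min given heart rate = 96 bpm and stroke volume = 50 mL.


CO = HR * SV
CO = 96 * 50 / 1000
CO = 4.8 L/min


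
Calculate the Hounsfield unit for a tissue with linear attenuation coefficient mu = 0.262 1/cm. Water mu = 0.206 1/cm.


HU = ((mu_tissue - mu_water) / mu_water) * 1000
HU = ((0.262 - 0.206) / 0.206) * 1000
HU = 271.8


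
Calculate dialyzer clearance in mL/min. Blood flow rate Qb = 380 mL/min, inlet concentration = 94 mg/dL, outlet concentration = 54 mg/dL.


K = Qb * (Cb_in - Cb_out) / Cb_in
K = 380 * (94 - 54) / 94
K = 161.7 mL/min


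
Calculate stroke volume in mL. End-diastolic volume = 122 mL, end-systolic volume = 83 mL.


SV = EDV - ESV
SV = 122 - 83
SV = 39 mL


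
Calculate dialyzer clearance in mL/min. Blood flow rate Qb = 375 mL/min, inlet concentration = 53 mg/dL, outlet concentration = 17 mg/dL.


K = Qb * (Cb_in - Cb_out) / Cb_in
K = 375 * (53 - 17) / 53
K = 254.7 mL/min


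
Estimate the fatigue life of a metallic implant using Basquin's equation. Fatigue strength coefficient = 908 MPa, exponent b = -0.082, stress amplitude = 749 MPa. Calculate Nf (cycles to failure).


sigma_a = sigma_f' * (2Nf)^b
2Nf = (sigma_a/sigma_f')^(1/b)
2Nf = (749/908)^(1/-0.082)
2Nf = 10.460715
Nf = 5.23


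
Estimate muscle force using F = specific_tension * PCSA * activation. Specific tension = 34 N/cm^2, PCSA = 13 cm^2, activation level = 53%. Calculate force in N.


F = sigma * PCSA * activation
F = 34 * 13 * 0.53
F = 234.3 N


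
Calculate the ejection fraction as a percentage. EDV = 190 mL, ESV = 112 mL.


SV = EDV - ESV = 190 - 112 = 78 mL
EF = SV/EDV * 100 = 78/190 * 100
EF = 41.05%


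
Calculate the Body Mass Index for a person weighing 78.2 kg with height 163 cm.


BMI = weight / height^2
height = 163 cm = 1.63 m
BMI = 78.2 / 1.63^2
BMI = 29.43 kg/m^2


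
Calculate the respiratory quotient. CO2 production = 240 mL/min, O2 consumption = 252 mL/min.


RQ = VCO2 / VO2
RQ = 240 / 252
RQ = 0.9524


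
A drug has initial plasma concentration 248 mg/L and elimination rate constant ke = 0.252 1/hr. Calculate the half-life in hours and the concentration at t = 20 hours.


t_half = ln(2) / ke = 0.693147 / 0.252 = 2.751 hr
C(t) = C0 * exp(-ke*t) = 248 * exp(-0.252*20)
C(20) = 1.605 mg/L


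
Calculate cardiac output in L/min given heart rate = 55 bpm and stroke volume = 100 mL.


CO = HR * SV
CO = 55 * 100 / 1000
CO = 5.5 L/min


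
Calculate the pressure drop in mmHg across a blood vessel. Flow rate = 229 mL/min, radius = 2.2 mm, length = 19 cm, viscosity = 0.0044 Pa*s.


dP = 8*mu*L*Q / (pi*r^4)
Q = 229 mL/min = 3.81667e-06 m^3/s
dP = 346.849 Pa = 346.849 / 133.322 mmHg = 2.602 mmHg


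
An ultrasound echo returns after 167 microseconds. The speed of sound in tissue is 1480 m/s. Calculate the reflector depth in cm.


depth = c * t / 2
t = 167 us = 1.6700e-04 s
depth = 1480 * 1.6700e-04 / 2
depth = 0.12358 m = 12.358 cm


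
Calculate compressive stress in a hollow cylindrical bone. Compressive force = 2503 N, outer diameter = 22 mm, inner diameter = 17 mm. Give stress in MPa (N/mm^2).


A = pi*(r_o^2 - r_i^2)
r_o = 11 mm, r_i = 8.5 mm
A = 153.153 mm^2
sigma = F/A = 2503 / 153.153
sigma = 16.34 MPa


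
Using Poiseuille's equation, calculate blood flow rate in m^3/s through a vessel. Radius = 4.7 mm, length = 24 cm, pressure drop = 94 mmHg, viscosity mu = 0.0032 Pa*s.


Q = pi*r^4*dP / (8*mu*L)
r = 0.0047 m, L = 0.24 m
dP = 94 mmHg = 12532.268 Pa
Q = 0.003127 m^3/s


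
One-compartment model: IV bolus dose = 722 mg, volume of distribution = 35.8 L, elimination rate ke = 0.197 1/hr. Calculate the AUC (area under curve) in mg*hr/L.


C0 = Dose/Vd = 722/35.8 = 20.1676 mg/L
AUC = C0/ke = 20.1676/0.197
AUC = 102.4 mg*hr/L


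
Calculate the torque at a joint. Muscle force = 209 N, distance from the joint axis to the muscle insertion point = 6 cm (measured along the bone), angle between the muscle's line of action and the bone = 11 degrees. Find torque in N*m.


Torque = F * d * sin(theta)   (moment arm = d*sin(theta))
d = 6 cm = 0.06 m
Torque = 209 * 0.06 * sin(11)
Torque = 2.393 N*m


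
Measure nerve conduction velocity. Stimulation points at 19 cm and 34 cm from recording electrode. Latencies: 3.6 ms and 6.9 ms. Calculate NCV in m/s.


Distance = (34 - 19) / 100 = 0.15 m
dt = (6.9 - 3.6) / 1000 = 0.0033 s
NCV = dist / dt = 45.45 m/s


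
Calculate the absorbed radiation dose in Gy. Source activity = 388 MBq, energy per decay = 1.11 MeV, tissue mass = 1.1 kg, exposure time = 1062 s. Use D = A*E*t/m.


A = 388 MBq = 3.8800e+08 Bq
E = 1.11 MeV = 1.77822e-13 J
D = A*E*t/m = 3.8800e+08*1.77822e-13*1062/1.1
D = 0.06661 Gy


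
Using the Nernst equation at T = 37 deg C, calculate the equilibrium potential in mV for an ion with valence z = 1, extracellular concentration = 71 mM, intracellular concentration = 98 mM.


E = (RT/(zF)) * ln(C_out/C_in)
T = 37 + 273.15 = 310.15 K
E = (8.314 * 310.15 / (1 * 96485)) * ln(71/98)
E = -8.613 mV


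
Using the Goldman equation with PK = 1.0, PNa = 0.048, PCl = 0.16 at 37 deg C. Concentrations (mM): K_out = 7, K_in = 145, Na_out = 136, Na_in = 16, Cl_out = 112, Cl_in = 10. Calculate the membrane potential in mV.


Vm = (RT/F)*ln((PK*Ko + PNa*Nao + PCl*Cli)/(PK*Ki + PNa*Nai + PCl*Clo))
Numer = 15.128, Denom = 163.688
Vm = -63.64 mV


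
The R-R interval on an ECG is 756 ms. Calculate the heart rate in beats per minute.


HR = 60 / RR_interval(s)
RR = 756 ms = 0.756 s
HR = 60 / 0.756 = 79.37 bpm


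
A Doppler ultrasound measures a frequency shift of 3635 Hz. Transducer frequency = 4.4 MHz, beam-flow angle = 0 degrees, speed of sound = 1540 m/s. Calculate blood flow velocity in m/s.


v = fd * c / (2 * f0 * cos(theta))
v = 3635 * 1540 / (2 * 4.4000e+06 * cos(0))
v = 0.6361 m/s


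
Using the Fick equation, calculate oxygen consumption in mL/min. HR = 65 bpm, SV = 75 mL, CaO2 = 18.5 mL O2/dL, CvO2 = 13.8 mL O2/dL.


CO = HR*SV = 65*75/1000 = 4.875 L/min
a-v O2 diff = 18.5 - 13.8 = 4.7 mL/dL
VO2 = CO * (CaO2-CvO2) * 10 dL/L
VO2 = 4.875 * 4.7 * 10
VO2 = 229.1 mL/min


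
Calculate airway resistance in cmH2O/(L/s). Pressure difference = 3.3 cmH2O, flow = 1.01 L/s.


R = dP / flow
R = 3.3 / 1.01
R = 3.267 cmH2O/(L/s)


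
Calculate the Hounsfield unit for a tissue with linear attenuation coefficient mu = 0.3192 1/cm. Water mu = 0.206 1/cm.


HU = ((mu_tissue - mu_water) / mu_water) * 1000
HU = ((0.3192 - 0.206) / 0.206) * 1000
HU = 549.5


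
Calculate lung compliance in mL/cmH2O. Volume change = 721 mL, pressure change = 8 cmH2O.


C = dV / dP
C = 721 / 8
C = 90.12 mL/cmH2O


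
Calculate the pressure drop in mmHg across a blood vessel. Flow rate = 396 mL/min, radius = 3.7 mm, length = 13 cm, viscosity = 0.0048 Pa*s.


dP = 8*mu*L*Q / (pi*r^4)
Q = 396 mL/min = 6.6e-06 m^3/s
dP = 55.9579 Pa = 55.9579 / 133.322 mmHg = 0.4197 mmHg


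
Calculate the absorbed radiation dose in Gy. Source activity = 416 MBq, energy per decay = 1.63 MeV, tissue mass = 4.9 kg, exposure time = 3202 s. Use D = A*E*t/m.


A = 416 MBq = 4.1600e+08 Bq
E = 1.63 MeV = 2.61126e-13 J
D = A*E*t/m = 4.1600e+08*2.61126e-13*3202/4.9
D = 0.07099 Gy


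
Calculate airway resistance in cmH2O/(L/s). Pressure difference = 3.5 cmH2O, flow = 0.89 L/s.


R = dP / flow
R = 3.5 / 0.89
R = 3.933 cmH2O/(L/s)


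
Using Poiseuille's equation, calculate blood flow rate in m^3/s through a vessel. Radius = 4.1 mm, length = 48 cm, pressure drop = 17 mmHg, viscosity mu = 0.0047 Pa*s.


Q = pi*r^4*dP / (8*mu*L)
r = 0.0041 m, L = 0.48 m
dP = 17 mmHg = 2266.474 Pa
Q = 1.1148e-04 m^3/s


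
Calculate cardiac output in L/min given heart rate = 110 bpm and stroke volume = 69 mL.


CO = HR * SV
CO = 110 * 69 / 1000
CO = 7.59 L/min


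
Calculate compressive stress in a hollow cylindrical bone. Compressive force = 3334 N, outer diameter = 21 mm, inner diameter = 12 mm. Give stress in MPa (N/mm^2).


A = pi*(r_o^2 - r_i^2)
r_o = 10.5 mm, r_i = 6 mm
A = 233.263 mm^2
sigma = F/A = 3334 / 233.263
sigma = 14.29 MPa


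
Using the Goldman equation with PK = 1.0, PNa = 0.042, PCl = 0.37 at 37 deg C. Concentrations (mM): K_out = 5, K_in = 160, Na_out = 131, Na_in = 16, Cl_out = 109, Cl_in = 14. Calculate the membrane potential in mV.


Vm = (RT/F)*ln((PK*Ko + PNa*Nao + PCl*Cli)/(PK*Ki + PNa*Nai + PCl*Clo))
Numer = 15.682, Denom = 201.002
Vm = -68.17 mV


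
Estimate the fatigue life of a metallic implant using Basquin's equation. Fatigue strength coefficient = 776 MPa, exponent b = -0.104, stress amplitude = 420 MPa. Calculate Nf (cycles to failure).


sigma_a = sigma_f' * (2Nf)^b
2Nf = (sigma_a/sigma_f')^(1/b)
2Nf = (420/776)^(1/-0.104)
2Nf = 366.08427
Nf = 183


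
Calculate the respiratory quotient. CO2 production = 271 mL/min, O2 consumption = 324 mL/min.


RQ = VCO2 / VO2
RQ = 271 / 324
RQ = 0.8364


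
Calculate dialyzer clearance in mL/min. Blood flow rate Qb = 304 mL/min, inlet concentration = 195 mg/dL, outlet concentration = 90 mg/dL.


K = Qb * (Cb_in - Cb_out) / Cb_in
K = 304 * (195 - 90) / 195
K = 163.7 mL/min


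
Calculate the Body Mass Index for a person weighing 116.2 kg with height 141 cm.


BMI = weight / height^2
height = 141 cm = 1.41 m
BMI = 116.2 / 1.41^2
BMI = 58.45 kg/m^2


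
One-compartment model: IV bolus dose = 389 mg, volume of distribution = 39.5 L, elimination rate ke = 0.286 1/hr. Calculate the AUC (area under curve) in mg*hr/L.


C0 = Dose/Vd = 389/39.5 = 9.8481 mg/L
AUC = C0/ke = 9.8481/0.286
AUC = 34.43 mg*hr/L


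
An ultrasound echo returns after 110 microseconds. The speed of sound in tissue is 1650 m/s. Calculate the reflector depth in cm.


depth = c * t / 2
t = 110 us = 1.1000e-04 s
depth = 1650 * 1.1000e-04 / 2
depth = 0.09075 m = 9.075 cm


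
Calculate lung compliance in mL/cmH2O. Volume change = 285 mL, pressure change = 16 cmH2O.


C = dV / dP
C = 285 / 16
C = 17.81 mL/cmH2O


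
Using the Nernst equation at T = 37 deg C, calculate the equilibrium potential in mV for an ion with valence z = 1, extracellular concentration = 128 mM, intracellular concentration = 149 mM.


E = (RT/(zF)) * ln(C_out/C_in)
T = 37 + 273.15 = 310.15 K
E = (8.314 * 310.15 / (1 * 96485)) * ln(128/149)
E = -4.06 mV


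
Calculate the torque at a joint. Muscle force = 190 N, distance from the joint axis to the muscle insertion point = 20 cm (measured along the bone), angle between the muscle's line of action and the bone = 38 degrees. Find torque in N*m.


Torque = F * d * sin(theta)   (moment arm = d*sin(theta))
d = 20 cm = 0.2 m
Torque = 190 * 0.2 * sin(38)
Torque = 23.4 N*m


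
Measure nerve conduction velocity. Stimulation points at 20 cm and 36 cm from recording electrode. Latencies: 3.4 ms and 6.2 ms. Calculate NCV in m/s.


Distance = (36 - 20) / 100 = 0.16 m
dt = (6.2 - 3.4) / 1000 = 0.0028 s
NCV = dist / dt = 57.14 m/s


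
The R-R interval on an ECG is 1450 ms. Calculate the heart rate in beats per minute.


HR = 60 / RR_interval(s)
RR = 1450 ms = 1.45 s
HR = 60 / 1.45 = 41.38 bpm


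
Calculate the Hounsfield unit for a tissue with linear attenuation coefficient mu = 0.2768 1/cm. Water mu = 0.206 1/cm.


HU = ((mu_tissue - mu_water) / mu_water) * 1000
HU = ((0.2768 - 0.206) / 0.206) * 1000
HU = 343.7


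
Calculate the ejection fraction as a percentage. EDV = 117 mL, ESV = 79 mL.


SV = EDV - ESV = 117 - 79 = 38 mL
EF = SV/EDV * 100 = 38/117 * 100
EF = 32.48%


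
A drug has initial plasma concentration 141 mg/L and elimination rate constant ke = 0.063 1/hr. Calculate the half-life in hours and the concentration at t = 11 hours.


t_half = ln(2) / ke = 0.693147 / 0.063 = 11 hr
C(t) = C0 * exp(-ke*t) = 141 * exp(-0.063*11)
C(11) = 70.51 mg/L


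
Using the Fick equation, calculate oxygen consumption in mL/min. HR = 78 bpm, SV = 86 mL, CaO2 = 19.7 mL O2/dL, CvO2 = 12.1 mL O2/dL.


CO = HR*SV = 78*86/1000 = 6.708 L/min
a-v O2 diff = 19.7 - 12.1 = 7.6 mL/dL
VO2 = CO * (CaO2-CvO2) * 10 dL/L
VO2 = 6.708 * 7.6 * 10
VO2 = 509.8 mL/min


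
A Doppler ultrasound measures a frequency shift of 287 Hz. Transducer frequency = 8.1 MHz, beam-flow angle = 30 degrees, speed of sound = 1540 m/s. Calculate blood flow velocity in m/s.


v = fd * c / (2 * f0 * cos(theta))
v = 287 * 1540 / (2 * 8.1000e+06 * cos(30))
v = 0.0315 m/s


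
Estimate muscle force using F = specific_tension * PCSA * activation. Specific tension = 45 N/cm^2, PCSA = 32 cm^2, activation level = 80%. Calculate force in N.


F = sigma * PCSA * activation
F = 45 * 32 * 0.8
F = 1152 N


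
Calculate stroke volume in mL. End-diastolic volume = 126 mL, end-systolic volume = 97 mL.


SV = EDV - ESV
SV = 126 - 97
SV = 29 mL


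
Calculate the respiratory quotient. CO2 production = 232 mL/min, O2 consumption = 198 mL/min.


RQ = VCO2 / VO2
RQ = 232 / 198
RQ = 1.172


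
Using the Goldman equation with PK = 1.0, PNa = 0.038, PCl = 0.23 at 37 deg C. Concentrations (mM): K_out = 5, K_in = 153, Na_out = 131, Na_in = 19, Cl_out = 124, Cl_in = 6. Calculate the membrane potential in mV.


Vm = (RT/F)*ln((PK*Ko + PNa*Nao + PCl*Cli)/(PK*Ki + PNa*Nai + PCl*Clo))
Numer = 11.358, Denom = 182.242
Vm = -74.17 mV


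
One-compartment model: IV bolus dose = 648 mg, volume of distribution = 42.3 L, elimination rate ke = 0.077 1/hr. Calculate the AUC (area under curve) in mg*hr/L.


C0 = Dose/Vd = 648/42.3 = 15.3191 mg/L
AUC = C0/ke = 15.3191/0.077
AUC = 198.9 mg*hr/L


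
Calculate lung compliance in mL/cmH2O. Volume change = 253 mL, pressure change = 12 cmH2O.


C = dV / dP
C = 253 / 12
C = 21.08 mL/cmH2O


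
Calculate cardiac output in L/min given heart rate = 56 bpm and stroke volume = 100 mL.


CO = HR * SV
CO = 56 * 100 / 1000
CO = 5.6 L/min


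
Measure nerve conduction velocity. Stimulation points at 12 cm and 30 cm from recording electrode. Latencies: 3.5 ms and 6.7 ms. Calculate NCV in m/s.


Distance = (30 - 12) / 100 = 0.18 m
dt = (6.7 - 3.5) / 1000 = 0.0032 s
NCV = dist / dt = 56.25 m/s


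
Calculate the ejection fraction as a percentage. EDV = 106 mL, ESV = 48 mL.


SV = EDV - ESV = 106 - 48 = 58 mL
EF = SV/EDV * 100 = 58/106 * 100
EF = 54.72%


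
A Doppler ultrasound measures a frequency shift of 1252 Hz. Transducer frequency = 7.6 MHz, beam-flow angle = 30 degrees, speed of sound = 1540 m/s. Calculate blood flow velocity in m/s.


v = fd * c / (2 * f0 * cos(theta))
v = 1252 * 1540 / (2 * 7.6000e+06 * cos(30))
v = 0.1465 m/s


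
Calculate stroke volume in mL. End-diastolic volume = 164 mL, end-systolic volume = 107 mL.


SV = EDV - ESV
SV = 164 - 107
SV = 57 mL


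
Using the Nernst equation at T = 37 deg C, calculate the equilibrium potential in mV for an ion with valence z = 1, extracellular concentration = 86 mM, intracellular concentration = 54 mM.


E = (RT/(zF)) * ln(C_out/C_in)
T = 37 + 273.15 = 310.15 K
E = (8.314 * 310.15 / (1 * 96485)) * ln(86/54)
E = 12.44 mV


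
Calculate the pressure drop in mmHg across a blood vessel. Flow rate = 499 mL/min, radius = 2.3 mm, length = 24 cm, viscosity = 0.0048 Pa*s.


dP = 8*mu*L*Q / (pi*r^4)
Q = 499 mL/min = 8.31667e-06 m^3/s
dP = 871.828 Pa = 871.828 / 133.322 mmHg = 6.539 mmHg


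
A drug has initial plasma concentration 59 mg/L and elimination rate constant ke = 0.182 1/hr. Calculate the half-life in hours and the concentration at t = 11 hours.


t_half = ln(2) / ke = 0.693147 / 0.182 = 3.808 hr
C(t) = C0 * exp(-ke*t) = 59 * exp(-0.182*11)
C(11) = 7.969 mg/L


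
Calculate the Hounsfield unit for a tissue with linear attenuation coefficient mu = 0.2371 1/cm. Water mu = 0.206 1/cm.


HU = ((mu_tissue - mu_water) / mu_water) * 1000
HU = ((0.2371 - 0.206) / 0.206) * 1000
HU = 151


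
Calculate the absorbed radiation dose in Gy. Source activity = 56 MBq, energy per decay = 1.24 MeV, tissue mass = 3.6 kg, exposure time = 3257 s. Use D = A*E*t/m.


A = 56 MBq = 5.6000e+07 Bq
E = 1.24 MeV = 1.98648e-13 J
D = A*E*t/m = 5.6000e+07*1.98648e-13*3257/3.6
D = 0.01006 Gy


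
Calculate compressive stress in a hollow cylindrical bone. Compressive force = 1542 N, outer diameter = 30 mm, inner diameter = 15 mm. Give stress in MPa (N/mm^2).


A = pi*(r_o^2 - r_i^2)
r_o = 15 mm, r_i = 7.5 mm
A = 530.144 mm^2
sigma = F/A = 1542 / 530.144
sigma = 2.909 MPa


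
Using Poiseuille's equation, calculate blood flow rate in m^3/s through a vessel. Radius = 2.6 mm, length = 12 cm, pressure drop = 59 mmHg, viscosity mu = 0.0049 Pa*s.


Q = pi*r^4*dP / (8*mu*L)
r = 0.0026 m, L = 0.12 m
dP = 59 mmHg = 7865.998 Pa
Q = 2.4007e-04 m^3/s


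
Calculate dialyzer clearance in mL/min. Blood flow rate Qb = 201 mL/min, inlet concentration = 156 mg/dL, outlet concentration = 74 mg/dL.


K = Qb * (Cb_in - Cb_out) / Cb_in
K = 201 * (156 - 74) / 156
K = 105.7 mL/min


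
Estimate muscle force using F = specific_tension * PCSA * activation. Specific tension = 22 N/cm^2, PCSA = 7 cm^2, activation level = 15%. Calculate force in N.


F = sigma * PCSA * activation
F = 22 * 7 * 0.15
F = 23.1 N


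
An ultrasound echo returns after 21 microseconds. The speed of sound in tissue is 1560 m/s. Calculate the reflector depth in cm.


depth = c * t / 2
t = 21 us = 2.1000e-05 s
depth = 1560 * 2.1000e-05 / 2
depth = 0.01638 m = 1.638 cm


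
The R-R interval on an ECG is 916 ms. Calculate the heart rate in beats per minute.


HR = 60 / RR_interval(s)
RR = 916 ms = 0.916 s
HR = 60 / 0.916 = 65.5 bpm


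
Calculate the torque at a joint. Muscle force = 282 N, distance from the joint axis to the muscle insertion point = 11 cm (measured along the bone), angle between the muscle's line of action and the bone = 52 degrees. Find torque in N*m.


Torque = F * d * sin(theta)   (moment arm = d*sin(theta))
d = 11 cm = 0.11 m
Torque = 282 * 0.11 * sin(52)
Torque = 24.44 N*m


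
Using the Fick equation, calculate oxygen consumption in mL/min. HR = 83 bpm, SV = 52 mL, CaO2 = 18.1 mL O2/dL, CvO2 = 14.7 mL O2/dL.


CO = HR*SV = 83*52/1000 = 4.316 L/min
a-v O2 diff = 18.1 - 14.7 = 3.4 mL/dL
VO2 = CO * (CaO2-CvO2) * 10 dL/L
VO2 = 4.316 * 3.4 * 10
VO2 = 146.7 mL/min


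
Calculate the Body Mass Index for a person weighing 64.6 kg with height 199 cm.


BMI = weight / height^2
height = 199 cm = 1.99 m
BMI = 64.6 / 1.99^2
BMI = 16.31 kg/m^2


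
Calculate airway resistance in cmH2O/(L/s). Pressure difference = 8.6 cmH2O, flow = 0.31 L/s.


R = dP / flow
R = 8.6 / 0.31
R = 27.74 cmH2O/(L/s)


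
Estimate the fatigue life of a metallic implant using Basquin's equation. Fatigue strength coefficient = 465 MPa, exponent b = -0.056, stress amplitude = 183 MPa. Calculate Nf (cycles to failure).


sigma_a = sigma_f' * (2Nf)^b
2Nf = (sigma_a/sigma_f')^(1/b)
2Nf = (183/465)^(1/-0.056)
2Nf = 17067744
Nf = 8.5339e+06


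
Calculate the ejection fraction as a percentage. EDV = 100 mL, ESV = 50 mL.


SV = EDV - ESV = 100 - 50 = 50 mL
EF = SV/EDV * 100 = 50/100 * 100
EF = 50%


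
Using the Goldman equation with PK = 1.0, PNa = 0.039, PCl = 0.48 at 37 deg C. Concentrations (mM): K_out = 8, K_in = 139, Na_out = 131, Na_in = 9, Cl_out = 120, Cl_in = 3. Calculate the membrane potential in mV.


Vm = (RT/F)*ln((PK*Ko + PNa*Nao + PCl*Cli)/(PK*Ki + PNa*Nai + PCl*Clo))
Numer = 14.549, Denom = 196.951
Vm = -69.63 mV


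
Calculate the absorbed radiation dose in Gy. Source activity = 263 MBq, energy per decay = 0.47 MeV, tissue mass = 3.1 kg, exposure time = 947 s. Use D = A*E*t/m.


A = 263 MBq = 2.6300e+08 Bq
E = 0.47 MeV = 7.5294e-14 J
D = A*E*t/m = 2.6300e+08*7.5294e-14*947/3.1
D = 0.006049 Gy


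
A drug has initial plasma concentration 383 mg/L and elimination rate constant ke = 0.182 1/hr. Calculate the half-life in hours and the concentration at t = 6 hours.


t_half = ln(2) / ke = 0.693147 / 0.182 = 3.808 hr
C(t) = C0 * exp(-ke*t) = 383 * exp(-0.182*6)
C(6) = 128.5 mg/L


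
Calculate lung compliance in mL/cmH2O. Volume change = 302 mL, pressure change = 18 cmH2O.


C = dV / dP
C = 302 / 18
C = 16.78 mL/cmH2O


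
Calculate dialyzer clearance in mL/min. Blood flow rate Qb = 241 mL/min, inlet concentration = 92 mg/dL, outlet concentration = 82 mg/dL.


K = Qb * (Cb_in - Cb_out) / Cb_in
K = 241 * (92 - 82) / 92
K = 26.2 mL/min


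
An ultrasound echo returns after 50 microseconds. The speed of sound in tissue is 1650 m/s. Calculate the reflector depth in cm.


depth = c * t / 2
t = 50 us = 5.0000e-05 s
depth = 1650 * 5.0000e-05 / 2
depth = 0.04125 m = 4.125 cm


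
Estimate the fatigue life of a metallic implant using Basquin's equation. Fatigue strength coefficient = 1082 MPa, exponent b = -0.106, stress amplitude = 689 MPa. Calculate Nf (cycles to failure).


sigma_a = sigma_f' * (2Nf)^b
2Nf = (sigma_a/sigma_f')^(1/b)
2Nf = (689/1082)^(1/-0.106)
2Nf = 70.653299
Nf = 35.33


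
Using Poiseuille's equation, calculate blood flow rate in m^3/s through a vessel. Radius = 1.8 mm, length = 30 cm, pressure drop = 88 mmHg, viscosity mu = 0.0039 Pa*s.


Q = pi*r^4*dP / (8*mu*L)
r = 0.0018 m, L = 0.3 m
dP = 88 mmHg = 11732.336 Pa
Q = 4.1338e-05 m^3/s


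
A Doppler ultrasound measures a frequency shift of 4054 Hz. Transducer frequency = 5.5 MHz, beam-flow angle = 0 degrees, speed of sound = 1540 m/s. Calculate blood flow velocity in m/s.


v = fd * c / (2 * f0 * cos(theta))
v = 4054 * 1540 / (2 * 5.5000e+06 * cos(0))
v = 0.5676 m/s


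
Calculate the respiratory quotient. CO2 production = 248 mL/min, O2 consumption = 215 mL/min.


RQ = VCO2 / VO2
RQ = 248 / 215
RQ = 1.153


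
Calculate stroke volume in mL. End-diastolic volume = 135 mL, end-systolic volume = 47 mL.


SV = EDV - ESV
SV = 135 - 47
SV = 88 mL


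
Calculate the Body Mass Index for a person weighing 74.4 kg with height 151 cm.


BMI = weight / height^2
height = 151 cm = 1.51 m
BMI = 74.4 / 1.51^2
BMI = 32.63 kg/m^2


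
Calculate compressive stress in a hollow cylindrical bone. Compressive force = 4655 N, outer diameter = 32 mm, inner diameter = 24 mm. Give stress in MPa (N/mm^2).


A = pi*(r_o^2 - r_i^2)
r_o = 16 mm, r_i = 12 mm
A = 351.858 mm^2
sigma = F/A = 4655 / 351.858
sigma = 13.23 MPa


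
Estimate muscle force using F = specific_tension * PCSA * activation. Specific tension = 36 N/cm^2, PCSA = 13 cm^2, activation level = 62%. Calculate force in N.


F = sigma * PCSA * activation
F = 36 * 13 * 0.62
F = 290.2 N


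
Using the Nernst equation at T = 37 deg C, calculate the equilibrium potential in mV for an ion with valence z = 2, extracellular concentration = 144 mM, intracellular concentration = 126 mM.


E = (RT/(zF)) * ln(C_out/C_in)
T = 37 + 273.15 = 310.15 K
E = (8.314 * 310.15 / (2 * 96485)) * ln(144/126)
E = 1.784 mV


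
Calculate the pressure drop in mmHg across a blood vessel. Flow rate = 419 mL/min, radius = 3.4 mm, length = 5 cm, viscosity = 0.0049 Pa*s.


dP = 8*mu*L*Q / (pi*r^4)
Q = 419 mL/min = 6.98333e-06 m^3/s
dP = 32.6027 Pa = 32.6027 / 133.322 mmHg = 0.2445 mmHg


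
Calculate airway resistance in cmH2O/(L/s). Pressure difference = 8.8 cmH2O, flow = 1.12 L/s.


R = dP / flow
R = 8.8 / 1.12
R = 7.857 cmH2O/(L/s)


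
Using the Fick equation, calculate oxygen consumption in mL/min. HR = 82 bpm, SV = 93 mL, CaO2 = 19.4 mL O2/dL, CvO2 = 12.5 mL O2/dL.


CO = HR*SV = 82*93/1000 = 7.626 L/min
a-v O2 diff = 19.4 - 12.5 = 6.9 mL/dL
VO2 = CO * (CaO2-CvO2) * 10 dL/L
VO2 = 7.626 * 6.9 * 10
VO2 = 526.2 mL/min


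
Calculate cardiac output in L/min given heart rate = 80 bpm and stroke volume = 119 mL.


CO = HR * SV
CO = 80 * 119 / 1000
CO = 9.52 L/min


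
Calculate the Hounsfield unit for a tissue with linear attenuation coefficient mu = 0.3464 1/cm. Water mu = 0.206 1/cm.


HU = ((mu_tissue - mu_water) / mu_water) * 1000
HU = ((0.3464 - 0.206) / 0.206) * 1000
HU = 681.6


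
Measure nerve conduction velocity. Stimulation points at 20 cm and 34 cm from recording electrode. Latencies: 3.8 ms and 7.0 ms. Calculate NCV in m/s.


Distance = (34 - 20) / 100 = 0.14 m
dt = (7.0 - 3.8) / 1000 = 0.0032 s
NCV = dist / dt = 43.75 m/s


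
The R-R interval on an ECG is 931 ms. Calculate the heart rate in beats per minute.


HR = 60 / RR_interval(s)
RR = 931 ms = 0.931 s
HR = 60 / 0.931 = 64.45 bpm


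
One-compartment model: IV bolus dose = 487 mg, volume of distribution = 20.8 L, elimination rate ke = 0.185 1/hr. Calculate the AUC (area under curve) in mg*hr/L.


C0 = Dose/Vd = 487/20.8 = 23.4135 mg/L
AUC = C0/ke = 23.4135/0.185
AUC = 126.6 mg*hr/L


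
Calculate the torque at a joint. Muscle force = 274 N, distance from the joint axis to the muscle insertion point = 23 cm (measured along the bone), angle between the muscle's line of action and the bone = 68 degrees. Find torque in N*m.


Torque = F * d * sin(theta)   (moment arm = d*sin(theta))
d = 23 cm = 0.23 m
Torque = 274 * 0.23 * sin(68)
Torque = 58.43 N*m


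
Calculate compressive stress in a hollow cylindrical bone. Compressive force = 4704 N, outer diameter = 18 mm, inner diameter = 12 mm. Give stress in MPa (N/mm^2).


A = pi*(r_o^2 - r_i^2)
r_o = 9 mm, r_i = 6 mm
A = 141.372 mm^2
sigma = F/A = 4704 / 141.372
sigma = 33.27 MPa


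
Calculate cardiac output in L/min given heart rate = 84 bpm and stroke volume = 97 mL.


CO = HR * SV
CO = 84 * 97 / 1000
CO = 8.148 L/min


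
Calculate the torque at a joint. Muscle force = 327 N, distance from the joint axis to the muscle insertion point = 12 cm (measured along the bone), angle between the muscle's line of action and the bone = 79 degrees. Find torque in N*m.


Torque = F * d * sin(theta)   (moment arm = d*sin(theta))
d = 12 cm = 0.12 m
Torque = 327 * 0.12 * sin(79)
Torque = 38.52 N*m


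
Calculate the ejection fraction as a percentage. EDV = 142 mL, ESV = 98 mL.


SV = EDV - ESV = 142 - 98 = 44 mL
EF = SV/EDV * 100 = 44/142 * 100
EF = 30.99%


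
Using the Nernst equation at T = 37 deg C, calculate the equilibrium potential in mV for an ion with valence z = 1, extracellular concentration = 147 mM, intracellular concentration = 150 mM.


E = (RT/(zF)) * ln(C_out/C_in)
T = 37 + 273.15 = 310.15 K
E = (8.314 * 310.15 / (1 * 96485)) * ln(147/150)
E = -0.5399 mV


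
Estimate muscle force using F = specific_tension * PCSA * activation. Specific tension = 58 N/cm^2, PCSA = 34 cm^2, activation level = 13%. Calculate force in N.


F = sigma * PCSA * activation
F = 58 * 34 * 0.13
F = 256.4 N


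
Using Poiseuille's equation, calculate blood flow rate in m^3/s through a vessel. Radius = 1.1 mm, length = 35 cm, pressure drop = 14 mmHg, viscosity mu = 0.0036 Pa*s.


Q = pi*r^4*dP / (8*mu*L)
r = 0.0011 m, L = 0.35 m
dP = 14 mmHg = 1866.508 Pa
Q = 8.5171e-07 m^3/s


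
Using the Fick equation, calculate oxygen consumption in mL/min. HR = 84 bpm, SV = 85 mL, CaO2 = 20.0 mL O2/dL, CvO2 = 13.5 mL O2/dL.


CO = HR*SV = 84*85/1000 = 7.14 L/min
a-v O2 diff = 20.0 - 13.5 = 6.5 mL/dL
VO2 = CO * (CaO2-CvO2) * 10 dL/L
VO2 = 7.14 * 6.5 * 10
VO2 = 464.1 mL/min


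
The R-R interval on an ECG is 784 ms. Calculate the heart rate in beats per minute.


HR = 60 / RR_interval(s)
RR = 784 ms = 0.784 s
HR = 60 / 0.784 = 76.53 bpm


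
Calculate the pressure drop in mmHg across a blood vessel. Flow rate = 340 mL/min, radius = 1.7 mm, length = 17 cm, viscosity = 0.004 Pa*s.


dP = 8*mu*L*Q / (pi*r^4)
Q = 340 mL/min = 5.66667e-06 m^3/s
dP = 1174.85 Pa = 1174.85 / 133.322 mmHg = 8.812 mmHg


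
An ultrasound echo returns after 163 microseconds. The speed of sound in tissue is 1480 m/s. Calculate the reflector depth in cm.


depth = c * t / 2
t = 163 us = 1.6300e-04 s
depth = 1480 * 1.6300e-04 / 2
depth = 0.12062 m = 12.062 cm


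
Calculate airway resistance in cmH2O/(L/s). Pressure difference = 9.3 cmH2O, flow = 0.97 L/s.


R = dP / flow
R = 9.3 / 0.97
R = 9.588 cmH2O/(L/s)


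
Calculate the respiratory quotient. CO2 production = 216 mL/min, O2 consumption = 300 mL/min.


RQ = VCO2 / VO2
RQ = 216 / 300
RQ = 0.72
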